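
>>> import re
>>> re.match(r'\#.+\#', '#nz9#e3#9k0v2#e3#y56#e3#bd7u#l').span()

(0, 29)

`re.match` only tries the pattern at the start of the string.
The match spans [0:29] → '#nz9#e3#9k0v2#e3#y56#e3#bd7u#'.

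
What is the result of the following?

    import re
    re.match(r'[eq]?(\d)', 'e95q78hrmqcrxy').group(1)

'9'

Pattern: optionally one of [eq]; then a digit (captured).
`re.match` won't scan ahead — the pattern has to work from the very first character.
The match spans [0:2] → 'e9'.
Captured: group 1 = '9'.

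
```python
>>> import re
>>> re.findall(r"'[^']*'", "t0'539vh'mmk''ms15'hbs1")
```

Scanning left to right: at [2:9] → "'539vh'"; at [12:14] → "''".
`findall` yields the raw match text (2 of them) because the pattern has no groups.

["'539vh'", "''"]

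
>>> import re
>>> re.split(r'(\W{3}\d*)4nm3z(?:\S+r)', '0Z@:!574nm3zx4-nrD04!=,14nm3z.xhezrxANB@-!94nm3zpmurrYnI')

The group in the pattern means `split` returns the separators' captures alongside the pieces.

['0Z', '@:!57', 'YnI']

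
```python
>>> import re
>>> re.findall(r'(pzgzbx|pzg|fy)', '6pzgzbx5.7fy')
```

Branches in `(...|...)` are attempted left-to-right; the first branch that allows the whole pattern to succeed is taken.
Walking the string: at [1:7] match 'pzgzbx', group 1 = 'pzgzbx'; at [10:12] match 'fy', group 1 = 'fy'.
`findall` collects group 1 from each match (2 total).

['pzgzbx', 'fy']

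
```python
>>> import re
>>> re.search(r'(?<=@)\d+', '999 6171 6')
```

The `(?=…)`/`(?<=…)` assertion just peeks at neighbouring text; it doesn't advance the match position.
`re.search` tries every starting position until one works.
Here the pattern never matches, so the call returns None.

None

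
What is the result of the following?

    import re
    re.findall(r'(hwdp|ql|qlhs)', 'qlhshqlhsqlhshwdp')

Alternation tries branches left to right and keeps the first one that lets the overall match succeed at that position.
With a single group, `findall` returns only what that group captured — 4 items.

['ql', 'ql', 'ql', 'hwdp']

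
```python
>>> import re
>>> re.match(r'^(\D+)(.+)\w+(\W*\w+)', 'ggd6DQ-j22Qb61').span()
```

(0, 14)

The pattern matches anchored at the start of the string; then one or more of a non-digit (captured); then one or more of any character (captured); then one or more of a word character; then zero or more of a non-word character, then one or more of a word character (captured).
`re.match` only tries the pattern at the start of the string.
The match spans [0:14] → 'ggd6DQ-j22Qb61'.
Captured: group 1 = 'ggd', group 2 = '6DQ-j22Qb', group 3 = '1'.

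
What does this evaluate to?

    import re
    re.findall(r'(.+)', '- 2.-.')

['- 2.-.']

This matches one or more of any character (captured).
Scanning left to right: at [0:6] match '- 2.-.', group 1 = '- 2.-.'.
Because there's exactly one group, `findall` drops the full match and keeps group 1 from the one hit.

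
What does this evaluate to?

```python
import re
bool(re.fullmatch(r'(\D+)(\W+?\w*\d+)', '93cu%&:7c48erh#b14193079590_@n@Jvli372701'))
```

False

Pattern: one or more of a non-digit (captured); then one or more of a non-word character (lazy), then zero or more of a word character, then one or more of a digit (captured).
`fullmatch` succeeds only if the pattern covers the string from start to end.
Here there's no way to consume every character, so the call returns None, and `bool(None)` is False.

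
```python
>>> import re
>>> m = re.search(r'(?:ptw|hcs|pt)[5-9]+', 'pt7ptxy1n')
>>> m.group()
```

`search` walks the string left to right and returns the first match it finds.
The match spans [0:3] → 'pt7'.

'pt7'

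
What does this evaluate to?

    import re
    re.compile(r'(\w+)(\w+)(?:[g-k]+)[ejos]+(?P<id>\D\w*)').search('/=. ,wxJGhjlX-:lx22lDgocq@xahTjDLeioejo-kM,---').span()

(5, 13)

The match spans [5:13] → 'wxJGhjlX'.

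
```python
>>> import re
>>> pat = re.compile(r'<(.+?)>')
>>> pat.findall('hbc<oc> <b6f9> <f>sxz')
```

['oc', 'b6f9', 'f']

Scanning left to right: at [3:7] match '<oc>', group 1 = 'oc'; at [8:14] match '<b6f9>', group 1 = 'b6f9'; at [15:18] match '<f>', group 1 = 'f'.
`findall` collects group 1 from each match (3 total).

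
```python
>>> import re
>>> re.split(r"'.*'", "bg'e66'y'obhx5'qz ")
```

['bg', 'qz ']

Matches to split on: at [2:15] → "'e66'y'obhx5'".
Splitting on the pattern gives 2 pieces.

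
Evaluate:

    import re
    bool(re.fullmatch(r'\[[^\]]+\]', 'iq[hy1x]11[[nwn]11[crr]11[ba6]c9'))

False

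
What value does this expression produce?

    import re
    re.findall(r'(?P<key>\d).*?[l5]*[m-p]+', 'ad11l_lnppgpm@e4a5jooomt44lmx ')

['1', '4', '4']

The pattern matches a digit (captured as 'key'); then zero or more of any character (lazy), then zero or more of one of [l5]; then one or more of a character in [m-p].
Walking the string: at [2:10] match '11l_lnpp', group 1 = '1'; at [15:23] match '4a5jooom', group 1 = '4'; at [24:28] match '44lm', group 1 = '4'.
With a single group, `findall` returns only what that group captured — 3 items.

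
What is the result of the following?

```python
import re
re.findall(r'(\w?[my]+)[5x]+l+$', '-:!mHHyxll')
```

This matches optionally a word character, then one or more of one of [my] (captured); then one or more of one of [5x], then one or more of a literal 'l'; then anchored at the end.
`findall` collects group 1 from the one match (1 total).

['Hy']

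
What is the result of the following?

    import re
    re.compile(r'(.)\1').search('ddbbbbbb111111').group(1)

'd'

A backreference is literal: `\1` must see the identical characters the first group matched.
`search` walks the string left to right and returns the first match it finds.
The match spans [0:2] → 'dd'.
Captured: group 1 = 'd'.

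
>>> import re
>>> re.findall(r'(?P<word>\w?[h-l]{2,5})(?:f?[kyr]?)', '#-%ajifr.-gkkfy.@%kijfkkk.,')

The pattern matches optionally a word character, then 2 to 5 of a character in [h-l] (captured as 'word'); then optionally the literal 'f', then optionally one of [kyr] (non-capturing group).
Scanning left to right: at [3:8] match 'ajifr', group 1 = 'aji'; at [10:15] match 'gkkfy', group 1 = 'gkk'; at [18:23] match 'kijfk', group 1 = 'kij'; at [23:25] match 'kk', group 1 = 'kk'.
One capturing group, so `findall` returns just the captured substring from each match — 4 in all.

['aji', 'gkk', 'kij', 'kk']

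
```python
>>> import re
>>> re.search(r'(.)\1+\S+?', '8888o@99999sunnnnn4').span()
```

`\1` has to match the exact text group 1 already captured.
`search` walks the string left to right and returns the first match it finds.
The match spans [0:5] → '8888o'.
Captured: group 1 = '8'.

(0, 5)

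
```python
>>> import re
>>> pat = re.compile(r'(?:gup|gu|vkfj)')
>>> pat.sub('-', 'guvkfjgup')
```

`|` is ordered: at each position the engine commits to the first alternative that works.
Matches: at [0:2] → 'gu'; at [2:6] → 'vkfj'; at [6:9] → 'gup'.
Each match is replaced by '-'.

'---'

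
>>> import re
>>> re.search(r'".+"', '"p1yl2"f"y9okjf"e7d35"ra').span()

(0, 22)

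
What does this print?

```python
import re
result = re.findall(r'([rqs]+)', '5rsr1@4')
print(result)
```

This matches one or more of one of [rqs] (captured).
Matches: at [1:4] match 'rsr', group 1 = 'rsr'.
With a single group, `findall` returns only what that group captured — 1 item.

['rsr']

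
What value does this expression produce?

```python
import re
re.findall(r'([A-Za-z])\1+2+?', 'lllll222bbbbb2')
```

['l', 'b']

The backreference `\1` re-matches whatever the first group consumed, character for character.
With a single group, `findall` returns only what that group captured — 2 items.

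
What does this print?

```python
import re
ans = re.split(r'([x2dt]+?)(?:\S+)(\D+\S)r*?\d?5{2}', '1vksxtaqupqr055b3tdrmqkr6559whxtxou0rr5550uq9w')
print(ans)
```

['1vks', 'x', 'r5', '0uq9w']

Pattern: one or more of one of [x2dt] (lazy) (captured); then one or more of a non-whitespace character (non-capturing group); then one or more of a non-digit, then a non-whitespace character (captured); then zero or more of the literal 'r' (lazy), then optionally a digit, then exactly 2 of the literal '5'.
Matches to split on: at [4:41] → 'xtaqupqr055b3tdrmqkr6559whxtxou0rr555'.
`re.split` interleaves the captured-group text with the surrounding fragments.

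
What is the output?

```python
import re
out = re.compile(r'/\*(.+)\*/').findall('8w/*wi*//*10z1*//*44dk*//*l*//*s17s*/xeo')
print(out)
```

['wi*//*10z1*//*44dk*//*l*//*s17s']

Walking the string: at [2:37] match '/*wi*//*10z1*//*44dk*//*l*//*s17s*/', group 1 = 'wi*//*10z1*//*44dk*//*l*//*s17s'.
Because there's exactly one group, `findall` drops the full match and keeps group 1 from the one hit.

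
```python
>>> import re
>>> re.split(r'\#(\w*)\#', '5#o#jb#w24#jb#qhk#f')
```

['5', 'o', 'jb', 'w24', 'jb', 'qhk', 'f']

With a capturing group present, the delimiter's captured portion is kept in the result list.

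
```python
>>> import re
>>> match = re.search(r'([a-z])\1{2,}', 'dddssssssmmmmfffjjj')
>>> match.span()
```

The backreference `\1` re-matches whatever the first group consumed, character for character.
`search` walks the string left to right and returns the first match it finds.
The match spans [0:3] → 'ddd'.
Captured: group 1 = 'd'.

(0, 3)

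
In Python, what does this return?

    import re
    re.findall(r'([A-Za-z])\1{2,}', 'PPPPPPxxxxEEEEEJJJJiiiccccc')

A backreference is literal: `\1` must see the identical characters the first group matched.
Matches: at [0:6] match 'PPPPPP', group 1 = 'P'; at [6:10] match 'xxxx', group 1 = 'x'; at [10:15] match 'EEEEE', group 1 = 'E'; at [15:19] match 'JJJJ', group 1 = 'J'; at [19:22] match 'iii', group 1 = 'i'; ….
Because there's exactly one group, `findall` drops the full match and keeps group 1 from each hit.

['P', 'x', 'E', 'J', 'i', 'c']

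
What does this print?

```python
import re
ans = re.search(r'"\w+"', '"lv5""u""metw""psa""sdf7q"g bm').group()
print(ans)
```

"lv5"

`search` walks the string left to right and returns the first match it finds.
The match spans [0:5] → '"lv5"'.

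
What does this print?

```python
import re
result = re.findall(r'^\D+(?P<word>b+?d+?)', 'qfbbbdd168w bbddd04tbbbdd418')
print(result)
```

['bd']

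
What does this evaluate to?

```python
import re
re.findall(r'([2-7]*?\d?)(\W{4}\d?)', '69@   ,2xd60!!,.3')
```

[('69', '@   '), ('60', '!!,.3')]

The pattern matches zero or more of a character in [2-7] (lazy), then optionally a digit (captured); then exactly 4 of a non-word character, then optionally a digit (captured).
Scanning left to right: at [0:6] match '69@   ', groups = ('69', '@   '); at [10:17] match '60!!,.3', groups = ('60', '!!,.3').
With 2 capturing groups, `findall` returns a 2-tuple per match.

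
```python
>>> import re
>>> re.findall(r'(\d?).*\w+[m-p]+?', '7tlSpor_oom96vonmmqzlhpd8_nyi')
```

['7']

This matches optionally a digit (captured); then zero or more of any character, then one or more of a word character, then one or more of a character in [m-p] (lazy).
Walking the string: at [0:27] match '7tlSpor_oom96vonmmqzlhpd8_n', group 1 = '7'.
`findall` collects group 1 from the one match (1 total).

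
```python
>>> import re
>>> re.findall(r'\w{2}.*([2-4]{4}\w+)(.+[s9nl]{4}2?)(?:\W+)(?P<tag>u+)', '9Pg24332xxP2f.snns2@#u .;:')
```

[('4332xxP2f', '.snns2', 'u')]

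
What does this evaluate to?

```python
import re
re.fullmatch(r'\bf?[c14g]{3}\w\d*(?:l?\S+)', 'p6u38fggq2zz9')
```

None

This matches a word boundary (`\b`, zero-width); then optionally the literal 'f', then exactly 3 of one of [c14g]; then a word character, then zero or more of a digit; then optionally the literal 'l', then one or more of a non-whitespace character (non-capturing group).
`re.fullmatch` is like wrapping the pattern in `^…$` (in single-line mode).
Here there's no way to consume every character, so the call returns None.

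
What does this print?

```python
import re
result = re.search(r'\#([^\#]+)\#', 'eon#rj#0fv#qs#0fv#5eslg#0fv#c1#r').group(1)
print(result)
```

rj

`search` walks the string left to right and returns the first match it finds.
The match spans [3:7] → '#rj#'.
Captured: group 1 = 'rj'.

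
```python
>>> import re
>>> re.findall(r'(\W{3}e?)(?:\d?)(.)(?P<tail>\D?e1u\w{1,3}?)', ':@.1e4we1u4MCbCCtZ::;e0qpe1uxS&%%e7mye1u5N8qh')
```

[('::;e', 'q', 'pe1ux'), ('&%%e', 'm', 'ye1u5')]

The `?` after the quantifier makes it lazy — it takes as little as possible before letting the rest of the pattern try.
With 3 capturing groups, `findall` returns a 3-tuple per match.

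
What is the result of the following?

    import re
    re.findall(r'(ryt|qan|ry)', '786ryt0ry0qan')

['ryt', 'ry', 'qan']

Alternation isn't longest-match — the leftmost alternative that fits at this position is chosen.
Matches: at [3:6] match 'ryt', group 1 = 'ryt'; at [7:9] match 'ry', group 1 = 'ry'; at [10:13] match 'qan', group 1 = 'qan'.
With a single group, `findall` returns only what that group captured — 3 items.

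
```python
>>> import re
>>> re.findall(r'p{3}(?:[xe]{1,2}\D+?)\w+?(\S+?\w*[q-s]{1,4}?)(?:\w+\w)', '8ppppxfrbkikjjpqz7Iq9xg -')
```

The pattern matches exactly 3 of a literal 'p'; then 1 to 2 of one of [xe], then one or more of a non-digit (lazy) (non-capturing group); then one or more of a word character (lazy); then one or more of a non-whitespace character (lazy), then zero or more of a word character, then 1 to 4 of a character in [q-s] (lazy) (captured); then one or more of a word character, then a word character (non-capturing group).
The `?` after the quantifier makes it lazy — it takes as little as possible before letting the rest of the pattern try.
Walking the string: at [2:23] match 'pppxfrbkikjjpqz7Iq9xg', group 1 = 'bkikjjpqz7Iq'.
With a single group, `findall` returns only what that group captured — 1 item.

['bkikjjpqz7Iq']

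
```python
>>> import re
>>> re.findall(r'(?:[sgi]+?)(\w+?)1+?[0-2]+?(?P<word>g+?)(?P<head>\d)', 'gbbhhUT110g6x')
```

[('bbhhUT', 'g', '6')]

This matches one or more of one of [sgi] (lazy) (non-capturing group); then one or more of a word character (lazy) (captured); then one or more of a literal '1' (lazy), then one or more of a character in [0-2] (lazy); then one or more of a literal 'g' (lazy) (captured as 'word'); then a digit (captured as 'head').
A `+?`/`*?`/`{m,n}?` starts at its minimum and grows only as far as needed for what follows to match.
Matches: at [0:12] match 'gbbhhUT110g6', groups = ('bbhhUT', 'g', '6').
`findall` packs the 3 group values into a tuple for every match.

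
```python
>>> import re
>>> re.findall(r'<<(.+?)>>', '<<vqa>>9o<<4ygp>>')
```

Lazy quantifiers expand one character at a time until the remainder of the pattern can match.
With a single group, `findall` returns only what that group captured — 2 items.

['vqa', '4ygp']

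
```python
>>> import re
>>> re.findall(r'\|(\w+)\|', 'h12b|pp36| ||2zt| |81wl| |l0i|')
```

['pp36', '2zt', '81wl', 'l0i']

Scanning left to right: at [4:10] match '|pp36|', group 1 = 'pp36'; at [12:17] match '|2zt|', group 1 = '2zt'; at [18:24] match '|81wl|', group 1 = '81wl'; at [25:30] match '|l0i|', group 1 = 'l0i'.
Because there's exactly one group, `findall` drops the full match and keeps group 1 from each hit.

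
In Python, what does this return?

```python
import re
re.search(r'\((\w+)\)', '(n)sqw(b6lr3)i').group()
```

`re.search` scans for the first position where the pattern succeeds.
The match spans [0:3] → '(n)'.
Captured: group 1 = 'n'.

'(n)'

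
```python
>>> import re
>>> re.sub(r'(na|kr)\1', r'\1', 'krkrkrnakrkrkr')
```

'krkrnakrkr'

The backreference `\1` re-matches whatever the first group consumed, character for character.
Matches: at [0:4] → 'krkr'; at [8:12] → 'krkr'.
Each match is replaced using the text its own group 1 captured.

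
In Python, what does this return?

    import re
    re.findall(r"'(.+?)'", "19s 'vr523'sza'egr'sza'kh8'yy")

With the lazy modifier that quantifier settles for the fewest repetitions that let the rest of the pattern succeed (the atoms after it are unaffected and can still be greedy).
Scanning left to right: at [4:11] match "'vr523'", group 1 = 'vr523'; at [14:19] match "'egr'", group 1 = 'egr'; at [22:27] match "'kh8'", group 1 = 'kh8'.
`findall` collects group 1 from each match (3 total).

['vr523', 'egr', 'kh8']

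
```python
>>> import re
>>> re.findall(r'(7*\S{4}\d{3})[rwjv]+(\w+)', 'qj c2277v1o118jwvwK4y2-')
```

`findall` packs the 2 group values into a tuple for every match.

[('77v1o118', 'K4y2')]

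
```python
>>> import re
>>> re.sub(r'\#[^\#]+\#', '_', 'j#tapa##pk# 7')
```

Matches: at [1:7] → '#tapa#'; at [7:11] → '#pk#'.
Every occurrence is swapped for '_'.

'j__ 7'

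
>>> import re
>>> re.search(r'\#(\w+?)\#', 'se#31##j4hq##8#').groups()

('31',)

`search` walks the string left to right and returns the first match it finds.
The match spans [2:6] → '#31#'.
Captured: group 1 = '31'.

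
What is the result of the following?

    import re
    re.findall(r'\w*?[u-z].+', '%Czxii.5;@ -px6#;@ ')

['Czxii.5;@ -px6#;@ ']

This matches zero or more of a word character (lazy), then a character in [u-z]; then one or more of any character.
Matches: at [1:19] → 'Czxii.5;@ -px6#;@ '.
With no groups in the pattern, `findall` gives back each whole match — 1 here.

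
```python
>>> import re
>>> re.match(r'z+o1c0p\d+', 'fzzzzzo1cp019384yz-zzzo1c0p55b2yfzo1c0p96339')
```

None

Pattern: one or more of the literal 'z', then the literal 'o1', then the literal 'c0p'; then one or more of a digit.
`re.match` only tries the pattern at the start of the string.
Here position 0 doesn't satisfy it, so the call returns None.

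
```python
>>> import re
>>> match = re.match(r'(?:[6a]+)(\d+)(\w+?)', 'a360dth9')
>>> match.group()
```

'a360d'

`re.match` only tries the pattern at the start of the string.
The match spans [0:5] → 'a360d'.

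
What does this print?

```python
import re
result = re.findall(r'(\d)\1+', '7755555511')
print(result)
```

['7', '5', '1']

`\1` has to match the exact text group 1 already captured.
One capturing group, so `findall` returns just the captured substring from each match — 3 in all.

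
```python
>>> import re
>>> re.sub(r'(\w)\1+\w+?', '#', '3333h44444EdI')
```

'##dI'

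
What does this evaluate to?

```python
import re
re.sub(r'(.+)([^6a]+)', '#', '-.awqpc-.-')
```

Pattern: one or more of any character (captured); then one or more of any character except [6a] (captured).
Every occurrence is swapped for '#'.

'#'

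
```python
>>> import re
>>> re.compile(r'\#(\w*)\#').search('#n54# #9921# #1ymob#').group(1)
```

'n54'

`search` walks the string left to right and returns the first match it finds.
The match spans [0:5] → '#n54#'.
Captured: group 1 = 'n54'.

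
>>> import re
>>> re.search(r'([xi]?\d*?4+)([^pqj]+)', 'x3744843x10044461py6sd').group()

This matches optionally one of [xi], then zero or more of a digit (lazy), then one or more of a literal '4' (captured); then one or more of any character except [pqj] (captured).
`re.search` tries every starting position until one works.
The match spans [0:17] → 'x3744843x10044461'.
Captured: group 1 = 'x3744', group 2 = '843x10044461'.

'x3744843x10044461'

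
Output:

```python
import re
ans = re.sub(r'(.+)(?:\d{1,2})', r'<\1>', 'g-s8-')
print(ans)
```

<g-s>-

The pattern matches one or more of any character (captured); then 1 to 2 of a digit (non-capturing group).
Matches: at [0:4] → 'g-s8'.
Each match is replaced using the text its own group 1 captured.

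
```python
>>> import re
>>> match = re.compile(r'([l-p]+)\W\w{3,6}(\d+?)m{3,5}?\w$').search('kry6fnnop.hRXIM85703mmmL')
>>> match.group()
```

'nnop.hRXIM85703mmmL'

This matches one or more of a character in [l-p] (captured); then a non-word character, then 3 to 6 of a word character; then one or more of a digit (lazy) (captured); then 3 to 5 of the literal 'm' (lazy), then a word character; then anchored at the end.
`re.search` scans for the first position where the pattern succeeds.
The match spans [5:24] → 'nnop.hRXIM85703mmmL'.
Captured: group 1 = 'nnop', group 2 = '5703'.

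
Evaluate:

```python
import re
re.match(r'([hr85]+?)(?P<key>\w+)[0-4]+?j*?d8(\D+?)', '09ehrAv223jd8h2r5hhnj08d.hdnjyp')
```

None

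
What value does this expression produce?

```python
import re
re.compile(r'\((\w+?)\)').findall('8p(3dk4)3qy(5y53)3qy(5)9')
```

['3dk4', '5y53', '5']

Walking the string: at [2:8] match '(3dk4)', group 1 = '3dk4'; at [11:17] match '(5y53)', group 1 = '5y53'; at [20:23] match '(5)', group 1 = '5'.
Because there's exactly one group, `findall` drops the full match and keeps group 1 from each hit.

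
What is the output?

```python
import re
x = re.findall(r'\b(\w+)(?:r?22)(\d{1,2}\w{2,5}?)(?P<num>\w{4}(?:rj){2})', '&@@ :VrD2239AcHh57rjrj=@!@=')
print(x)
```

[('VrD', '39Ac', 'Hh57rjrj')]

The pattern matches a word boundary (`\b`, zero-width); then one or more of a word character (captured); then optionally a literal 'r', then the literal '22' (non-capturing group); then 1 to 2 of a digit, then 2 to 5 of a word character (lazy) (captured); then exactly 4 of a word character, then the literal 'rj' repeated 2 times (captured as 'num').
Scanning left to right: at [5:22] match 'VrD2239AcHh57rjrj', groups = ('VrD', '39Ac', 'Hh57rjrj').
Multiple groups make `findall` return tuples — one 3-tuple for the one match.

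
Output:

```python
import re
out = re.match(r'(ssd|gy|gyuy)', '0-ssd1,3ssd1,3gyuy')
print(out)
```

`match` is anchored at position 0; if the pattern doesn't fit there, it returns None.
Here position 0 doesn't satisfy it, so the call returns None.

None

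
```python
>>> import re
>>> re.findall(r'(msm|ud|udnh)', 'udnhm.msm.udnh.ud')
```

['ud', 'msm', 'ud', 'ud']

The regex engine tests alternatives in the order written; an earlier branch that matches wins even if a later one would match more.
Matches: at [0:2] match 'ud', group 1 = 'ud'; at [6:9] match 'msm', group 1 = 'msm'; at [10:12] match 'ud', group 1 = 'ud'; at [15:17] match 'ud', group 1 = 'ud'.
With a single group, `findall` returns only what that group captured — 4 items.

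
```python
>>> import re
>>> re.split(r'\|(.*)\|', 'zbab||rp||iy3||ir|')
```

['zbab', '|rp||iy3||ir', '']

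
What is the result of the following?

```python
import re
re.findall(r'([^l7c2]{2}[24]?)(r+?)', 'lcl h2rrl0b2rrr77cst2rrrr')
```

[(' h2', 'r'), ('0b2', 'r'), ('st2', 'r'), ('rr', 'r')]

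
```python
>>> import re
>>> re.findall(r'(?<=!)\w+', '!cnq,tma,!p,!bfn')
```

The `(?=…)`/`(?<=…)` assertion just peeks at neighbouring text; it doesn't advance the match position.
Scanning left to right: at [1:4] → 'cnq'; at [10:11] → 'p'; at [13:16] → 'bfn'.
With no groups in the pattern, `findall` gives back each whole match — 3 here.

['cnq', 'p', 'bfn']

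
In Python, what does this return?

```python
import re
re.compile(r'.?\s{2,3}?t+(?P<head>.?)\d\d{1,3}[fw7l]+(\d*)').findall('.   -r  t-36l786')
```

Pattern: optionally any character, then 2 to 3 of whitespace (lazy), then one or more of the literal 't'; then optionally any character (captured as 'head'); then a digit, then 1 to 3 of a digit; then one or more of one of [fw7l]; then zero or more of a digit (captured).
Walking the string: at [5:16] match 'r  t-36l786', groups = ('-', '86').
`findall` packs the 2 group values into a tuple for every match.

[('-', '86')]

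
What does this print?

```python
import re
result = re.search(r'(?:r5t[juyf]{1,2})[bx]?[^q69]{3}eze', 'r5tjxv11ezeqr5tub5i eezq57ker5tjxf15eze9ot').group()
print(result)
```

r5tjxv11eze

The pattern matches the literal 'r5t', then 1 to 2 of one of [juyf] (non-capturing group); then optionally one of [bx], then exactly 3 of any character except [q69], then the literal 'eze'.
Unlike `match`, `search` isn't anchored — it looks for the pattern anywhere in the string.
The match spans [0:11] → 'r5tjxv11eze'.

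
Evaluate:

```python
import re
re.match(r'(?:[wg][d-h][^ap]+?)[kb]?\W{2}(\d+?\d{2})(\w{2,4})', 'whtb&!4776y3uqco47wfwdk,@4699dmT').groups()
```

('477', '6y3u')

The match spans [0:13] → 'whtb&!4776y3u'.
Captured: group 1 = '477', group 2 = '6y3u'.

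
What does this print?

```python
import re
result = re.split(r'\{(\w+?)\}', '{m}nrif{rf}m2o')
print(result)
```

Matches to split on: at [0:3] → '{m}'; at [7:11] → '{rf}'.
With a capturing group present, the delimiter's captured portion is kept in the result list.

['', 'm', 'nrif', 'rf', 'm2o']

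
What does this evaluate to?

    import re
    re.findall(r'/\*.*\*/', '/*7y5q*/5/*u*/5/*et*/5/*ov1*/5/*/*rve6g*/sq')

Matches: at [0:41] → '/*7y5q*/5/*u*/5/*et*/5/*ov1*/5/*/*rve6g*/'.
Since nothing is captured, `findall` lists the 1 matched substring directly.

['/*7y5q*/5/*u*/5/*et*/5/*ov1*/5/*/*rve6g*/']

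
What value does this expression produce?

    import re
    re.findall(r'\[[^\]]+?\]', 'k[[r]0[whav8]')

['[[r]', '[whav8]']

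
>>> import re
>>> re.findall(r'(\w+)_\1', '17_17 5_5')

`\1` has to match the exact text group 1 already captured.
`findall` collects group 1 from each match (2 total).

['17', '5']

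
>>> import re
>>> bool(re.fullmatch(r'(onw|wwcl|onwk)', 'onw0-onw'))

For `fullmatch`, every character of the input must be accounted for by the pattern.
Here there's no way to consume every character, so the call returns None, and `bool(None)` is False.

False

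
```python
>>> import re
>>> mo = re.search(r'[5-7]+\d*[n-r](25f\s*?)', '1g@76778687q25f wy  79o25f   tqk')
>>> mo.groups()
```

The pattern matches one or more of a character in [5-7], then zero or more of a digit, then a character in [n-r]; then the literal '25f', then zero or more of whitespace (lazy) (captured).
A `+?`/`*?`/`{m,n}?` starts at its minimum and grows only as far as needed for what follows to match.
`re.search` scans for the first position where the pattern succeeds.
The match spans [3:15] → '76778687q25f'.
Captured: group 1 = '25f'.

('25f',)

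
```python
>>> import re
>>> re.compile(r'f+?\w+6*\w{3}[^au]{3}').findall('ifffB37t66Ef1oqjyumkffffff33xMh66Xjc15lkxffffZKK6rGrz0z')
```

Pattern: one or more of the literal 'f' (lazy), then one or more of a word character, then zero or more of a literal '6'; then exactly 3 of a word character, then exactly 3 of any character except [au].
Walking the string: at [1:55] → 'fffB37t66Ef1oqjyumkffffff33xMh66Xjc15lkxffffZKK6rGrz0z'.
With no groups in the pattern, `findall` gives back each whole match — 1 here.

['fffB37t66Ef1oqjyumkffffff33xMh66Xjc15lkxffffZKK6rGrz0z']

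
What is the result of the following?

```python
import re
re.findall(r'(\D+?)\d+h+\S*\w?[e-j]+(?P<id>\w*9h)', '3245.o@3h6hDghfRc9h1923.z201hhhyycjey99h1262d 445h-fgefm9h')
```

[('.o@', 'y99h'), ('d ', 'm9h')]

Pattern: one or more of a non-digit (lazy) (captured); then one or more of a digit, then one or more of the literal 'h', then zero or more of a non-whitespace character; then optionally a word character, then one or more of a character in [e-j]; then zero or more of a word character, then the literal '9h' (captured as 'id').
2 groups means each result is a tuple of 2 captured strings — 2 here.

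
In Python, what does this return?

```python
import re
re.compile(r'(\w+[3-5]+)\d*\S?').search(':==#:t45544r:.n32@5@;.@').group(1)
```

't45544'

The match spans [5:12] → 't45544r'.
Captured: group 1 = 't45544'.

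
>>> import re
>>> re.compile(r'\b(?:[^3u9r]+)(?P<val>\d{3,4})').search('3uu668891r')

Here no position works, so the call returns None.

None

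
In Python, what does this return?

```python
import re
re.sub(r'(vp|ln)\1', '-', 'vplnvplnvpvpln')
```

'vplnvpln-ln'

After group 1 captures some text, `\1` only succeeds where that same text appears again.
`sub` substitutes '-' at each match site.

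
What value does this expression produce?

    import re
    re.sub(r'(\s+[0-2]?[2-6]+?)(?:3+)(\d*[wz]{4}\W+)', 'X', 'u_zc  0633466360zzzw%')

Each match is replaced by 'X'.

'u_zcX'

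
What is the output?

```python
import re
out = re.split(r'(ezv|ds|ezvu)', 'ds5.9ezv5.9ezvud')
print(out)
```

['', 'ds', '5.9', 'ezv', '5.9', 'ezv', 'ud']

Alternation isn't longest-match — the leftmost alternative that fits at this position is chosen.
Because the pattern has a capturing group, `split` also inserts each captured text between the pieces.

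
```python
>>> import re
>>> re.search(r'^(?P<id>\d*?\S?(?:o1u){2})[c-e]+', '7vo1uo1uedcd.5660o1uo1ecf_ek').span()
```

(0, 12)

The match spans [0:12] → '7vo1uo1uedcd'.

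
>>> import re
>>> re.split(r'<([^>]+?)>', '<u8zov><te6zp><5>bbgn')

['', 'u8zov', '', 'te6zp', '', '5', 'bbgn']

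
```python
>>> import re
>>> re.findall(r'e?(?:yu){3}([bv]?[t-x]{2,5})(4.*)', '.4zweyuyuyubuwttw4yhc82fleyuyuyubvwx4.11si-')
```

[('buwttw', '4yhc82fleyuyuyubvwx4.11si-')]

The pattern matches optionally the literal 'e', then the literal 'yu' repeated 3 times; then optionally one of [bv], then 2 to 5 of a character in [t-x] (captured); then the literal '4', then zero or more of any character (captured).
Scanning left to right: at [4:43] match 'eyuyuyubuwttw4yhc82fleyuyuyubvwx4.11si-', groups = ('buwttw', '4yhc82fleyuyuyubvwx4.11si-').
`findall` packs the 2 group values into a tuple for every match.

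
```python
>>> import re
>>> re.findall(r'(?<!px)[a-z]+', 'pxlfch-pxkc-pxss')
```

['pxlfch', 'pxkc', 'pxss']

A negative assertion filters positions out without eating any characters.
`findall` yields the raw match text (3 of them) because the pattern has no groups.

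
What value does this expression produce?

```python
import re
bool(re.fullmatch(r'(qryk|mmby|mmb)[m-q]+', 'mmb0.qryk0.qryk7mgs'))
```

`re.fullmatch` requires the pattern to consume the entire string.
Here there's no way to consume every character, so the call returns None, and `bool(None)` is False.

False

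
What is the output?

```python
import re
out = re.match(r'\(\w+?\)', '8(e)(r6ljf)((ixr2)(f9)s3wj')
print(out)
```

`re.match` only tries the pattern at the start of the string.
Here the pattern fails at index 0, so the call returns None.

None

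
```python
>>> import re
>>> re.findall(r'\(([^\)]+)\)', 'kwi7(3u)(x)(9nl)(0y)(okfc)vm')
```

['3u', 'x', '9nl', '0y', 'okfc']

Scanning left to right: at [4:8] match '(3u)', group 1 = '3u'; at [8:11] match '(x)', group 1 = 'x'; at [11:16] match '(9nl)', group 1 = '9nl'; at [16:20] match '(0y)', group 1 = '0y'; at [20:26] match '(okfc)', group 1 = 'okfc'.
With a single group, `findall` returns only what that group captured — 5 items.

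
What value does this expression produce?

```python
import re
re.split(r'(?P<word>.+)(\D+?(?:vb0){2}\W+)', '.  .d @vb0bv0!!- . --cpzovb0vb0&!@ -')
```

['', '.  .d @vb0bv0!!- . --cpz', 'ovb0vb0&!@ -', '']

The pattern matches one or more of any character (captured as 'word'); then one or more of a non-digit (lazy), then the literal 'vb0' repeated 2 times, then one or more of a non-word character (captured).
Matches to split on: at [0:36] → '.  .d @vb0bv0!!- . --cpzovb0vb0&!@ -'.
The group in the pattern means `split` returns the separators' captures alongside the pieces.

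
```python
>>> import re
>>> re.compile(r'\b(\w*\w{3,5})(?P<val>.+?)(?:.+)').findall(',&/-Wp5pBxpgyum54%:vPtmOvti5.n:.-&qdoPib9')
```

[('Wp5pBxpgyum54', '%')]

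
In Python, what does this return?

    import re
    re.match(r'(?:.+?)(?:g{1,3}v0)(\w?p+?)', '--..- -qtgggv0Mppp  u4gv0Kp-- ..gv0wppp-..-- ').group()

'--..- -qtgggv0Mp'

`re.match` won't scan ahead — the pattern has to work from the very first character.
The match spans [0:16] → '--..- -qtgggv0Mp'.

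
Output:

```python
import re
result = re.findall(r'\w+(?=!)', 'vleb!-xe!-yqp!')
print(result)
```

The positive lookaround only admits positions where the adjacent text matches; those characters stay outside the span.
Matches: at [0:4] → 'vleb'; at [6:8] → 'xe'; at [10:13] → 'yqp'.
With no groups in the pattern, `findall` gives back each whole match — 3 here.

['vleb', 'xe', 'yqp']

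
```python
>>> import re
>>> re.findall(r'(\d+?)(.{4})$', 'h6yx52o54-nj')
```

[('5', '4-nj')]

The pattern matches one or more of a digit (lazy) (captured); then exactly 4 of any character (captured); then anchored at the end.
Walking the string: at [7:12] match '54-nj', groups = ('5', '4-nj').
Multiple groups make `findall` return tuples — one 2-tuple for the one match.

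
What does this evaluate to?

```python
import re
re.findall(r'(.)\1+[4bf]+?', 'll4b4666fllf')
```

After group 1 captures some text, `\1` only succeeds where that same text appears again.
With a single group, `findall` returns only what that group captured — 3 items.

['l', '6', 'l']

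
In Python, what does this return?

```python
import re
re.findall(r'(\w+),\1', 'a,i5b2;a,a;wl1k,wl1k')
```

The backreference `\1` re-matches whatever the first group consumed, character for character.
Matches: at [7:10] match 'a,a', group 1 = 'a'; at [11:20] match 'wl1k,wl1k', group 1 = 'wl1k'.
One capturing group, so `findall` returns just the captured substring from each match — 2 in all.

['a', 'wl1k']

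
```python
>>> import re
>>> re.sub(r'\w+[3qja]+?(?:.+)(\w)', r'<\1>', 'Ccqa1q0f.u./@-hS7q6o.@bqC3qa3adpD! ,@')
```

'<D>! ,@'

The pattern matches one or more of a word character; then one or more of one of [3qja] (lazy); then one or more of any character (non-capturing group); then a word character (captured).
`\1` in the replacement pulls in group 1's text for each match.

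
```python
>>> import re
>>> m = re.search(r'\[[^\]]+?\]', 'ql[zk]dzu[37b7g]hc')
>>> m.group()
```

The match spans [2:6] → '[zk]'.

'[zk]'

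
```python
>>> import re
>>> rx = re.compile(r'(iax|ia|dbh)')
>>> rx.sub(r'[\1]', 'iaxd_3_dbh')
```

Alternation tries branches left to right and keeps the first one that lets the overall match succeed at that position.
`\1` in the replacement pulls in group 1's text for each match.

'[iax]d_3_[dbh]'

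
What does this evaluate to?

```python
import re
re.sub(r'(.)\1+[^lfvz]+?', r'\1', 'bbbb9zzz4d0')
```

'bzd0'

A backreference is literal: `\1` must see the identical characters the first group matched.
Matches: at [0:5] → 'bbbb9'; at [5:9] → 'zzz4'.
`\1` in the replacement pulls in group 1's text for each match.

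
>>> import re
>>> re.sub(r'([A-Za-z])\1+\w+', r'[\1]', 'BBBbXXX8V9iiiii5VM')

The backreference `\1` re-matches whatever the first group consumed, character for character.
Matches: at [0:18] → 'BBBbXXX8V9iiiii5VM'.
`\1` in the replacement pulls in group 1's text for each match.

'[B]'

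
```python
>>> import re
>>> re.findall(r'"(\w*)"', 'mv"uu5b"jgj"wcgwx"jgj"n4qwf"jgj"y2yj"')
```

Because there's exactly one group, `findall` drops the full match and keeps group 1 from each hit.

['uu5b', 'wcgwx', 'n4qwf', 'y2yj']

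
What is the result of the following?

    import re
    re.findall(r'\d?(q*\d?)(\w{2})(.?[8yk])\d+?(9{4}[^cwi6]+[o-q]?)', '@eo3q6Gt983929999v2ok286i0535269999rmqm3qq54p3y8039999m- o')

Pattern: optionally a digit; then zero or more of a literal 'q', then optionally a digit (captured); then exactly 2 of a word character (captured); then optionally any character, then one of [8yk] (captured); then one or more of a digit (lazy); then exactly 4 of the literal '9', then one or more of any character except [cwi6], then optionally a character in [o-q] (captured).
Scanning left to right: at [3:23] match '3q6Gt983929999v2ok28', groups = ('q6', 'Gt', '98', '9999v2ok28'); at [39:58] match '3qq54p3y8039999m- o', groups = ('qq5', '4p', '3y', '9999m- o').
`findall` packs the 4 group values into a tuple for every match.

[('q6', 'Gt', '98', '9999v2ok28'), ('qq5', '4p', '3y', '9999m- o')]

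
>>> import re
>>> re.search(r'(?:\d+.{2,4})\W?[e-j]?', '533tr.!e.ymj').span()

The match spans [0:8] → '533tr.!e'.

(0, 8)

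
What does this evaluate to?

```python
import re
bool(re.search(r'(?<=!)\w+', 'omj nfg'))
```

False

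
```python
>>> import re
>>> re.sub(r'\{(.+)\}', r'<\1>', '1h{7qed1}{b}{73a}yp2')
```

Matches: at [2:17] → '{7qed1}{b}{73a}'.
Each match is replaced using the text its own group 1 captured.

'1h<7qed1}{b}{73a>yp2'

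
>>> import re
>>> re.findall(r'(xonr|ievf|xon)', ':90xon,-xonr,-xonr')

Alternation isn't longest-match — the leftmost alternative that fits at this position is chosen.
Because there's exactly one group, `findall` drops the full match and keeps group 1 from each hit.

['xon', 'xonr', 'xonr']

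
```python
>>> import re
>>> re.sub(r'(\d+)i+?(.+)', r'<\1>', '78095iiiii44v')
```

'<78095>'

The pattern matches one or more of a digit (captured); then one or more of a literal 'i' (lazy); then one or more of any character (captured).
`\1` in the replacement pulls in group 1's text for each match.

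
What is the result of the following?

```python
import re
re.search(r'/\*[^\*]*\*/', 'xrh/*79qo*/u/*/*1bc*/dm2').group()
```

'/*79qo*/'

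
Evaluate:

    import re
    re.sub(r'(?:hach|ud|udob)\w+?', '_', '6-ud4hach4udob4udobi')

'6-___b4_bi'

Alternation isn't longest-match — the leftmost alternative that fits at this position is chosen.
Matches: at [2:5] → 'ud4'; at [5:10] → 'hach4'; at [10:13] → 'udo'; at [15:18] → 'udo'.
Each match is replaced by '_'.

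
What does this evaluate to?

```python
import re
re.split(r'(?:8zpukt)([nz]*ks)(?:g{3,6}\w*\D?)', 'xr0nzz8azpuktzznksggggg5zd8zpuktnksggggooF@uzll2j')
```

['xr0nzz8azpuktzznksggggg5zd', 'nks', 'uzll2j']

This matches the literal '8zp', then the literal 'ukt' (non-capturing group); then zero or more of one of [nz], then the literal 'ks' (captured); then 3 to 6 of a literal 'g', then zero or more of a word character, then optionally a non-digit (non-capturing group).
Matches to split on: at [26:43] → '8zpuktnksggggooF@'.
`re.split` interleaves the captured-group text with the surrounding fragments.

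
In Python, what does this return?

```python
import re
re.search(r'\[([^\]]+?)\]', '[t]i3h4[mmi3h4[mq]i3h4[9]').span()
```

`re.search` scans for the first position where the pattern succeeds.
The match spans [0:3] → '[t]'.
Captured: group 1 = 't'.

(0, 3)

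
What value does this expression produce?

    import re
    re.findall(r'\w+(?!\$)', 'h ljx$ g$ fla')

['h', 'lj', 'fla']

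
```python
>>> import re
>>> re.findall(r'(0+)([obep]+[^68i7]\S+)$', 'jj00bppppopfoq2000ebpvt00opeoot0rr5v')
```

Pattern: one or more of a literal '0' (captured); then one or more of one of [obep], then any character except [68i7], then one or more of a non-whitespace character (captured); then anchored at the end.
Scanning left to right: at [2:36] match '00bppppopfoq2000ebpvt00opeoot0rr5v', groups = ('00', 'bppppopfoq2000ebpvt00opeoot0rr5v').
Multiple groups make `findall` return tuples — one 2-tuple for the one match.

[('00', 'bppppopfoq2000ebpvt00opeoot0rr5v')]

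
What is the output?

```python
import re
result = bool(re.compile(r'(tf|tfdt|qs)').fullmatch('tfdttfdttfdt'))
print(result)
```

`fullmatch` succeeds only if the pattern covers the string from start to end.
Here there's no way to consume every character, so the call returns None, and `bool(None)` is False.

False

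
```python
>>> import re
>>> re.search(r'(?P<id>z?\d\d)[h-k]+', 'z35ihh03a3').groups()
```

The match spans [0:6] → 'z35ihh'.
Captured: group 1 = 'z35'.

('z35',)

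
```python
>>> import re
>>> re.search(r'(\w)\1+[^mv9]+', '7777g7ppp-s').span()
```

(0, 11)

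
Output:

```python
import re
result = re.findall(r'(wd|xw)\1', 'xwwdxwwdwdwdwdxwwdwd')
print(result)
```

`\1` is not a pattern — it's the concrete string captured by group 1, re-applied verbatim.
One capturing group, so `findall` returns just the captured substring from each match — 3 in all.

['wd', 'wd', 'wd']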